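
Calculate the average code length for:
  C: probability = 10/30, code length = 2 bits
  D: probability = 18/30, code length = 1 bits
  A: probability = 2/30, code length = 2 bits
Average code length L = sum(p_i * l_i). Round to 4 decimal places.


Weighted contributions p_i * l_i:
  C: (10/30) * 2 = 20/30
  D: (18/30) * 1 = 18/30
  A: (2/30) * 2 = 4/30
Sum = (20 + 18 + 4)/30 = 42/30

L = 42/30 = 1.4000 bits/symbol


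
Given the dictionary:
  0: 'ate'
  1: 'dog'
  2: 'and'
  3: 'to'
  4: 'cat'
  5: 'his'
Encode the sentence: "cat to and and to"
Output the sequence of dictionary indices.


Look up each word in the dictionary:
  'cat' -> 4
  'to' -> 3
  'and' -> 2
  'and' -> 2
  'to' -> 3

Encoded: [4, 3, 2, 2, 3]


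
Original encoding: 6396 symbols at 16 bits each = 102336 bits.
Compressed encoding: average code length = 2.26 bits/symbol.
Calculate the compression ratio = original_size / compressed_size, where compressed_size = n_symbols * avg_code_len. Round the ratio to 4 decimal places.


original_size = n_symbols * orig_bits = 6396 * 16 = 102336 bits
compressed_size = n_symbols * avg_code_len = 6396 * 2.26 = 14454.96 bits
ratio = original_size / compressed_size = 102336 / 14454.96 = 7.0796

Compression ratio = 7.0796


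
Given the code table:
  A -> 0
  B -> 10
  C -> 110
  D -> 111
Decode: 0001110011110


Decoding:
0 -> A
0 -> A
0 -> A
111 -> D
0 -> A
0 -> A
111 -> D
10 -> B


Result: AAADAADB


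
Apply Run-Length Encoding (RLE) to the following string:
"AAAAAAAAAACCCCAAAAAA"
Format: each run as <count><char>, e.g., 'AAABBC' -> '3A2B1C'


Scanning runs left to right:
  i=0: run of 'A' x 10 -> '10A'
  i=10: run of 'C' x 4 -> '4C'
  i=14: run of 'A' x 6 -> '6A'

RLE = 10A4C6A


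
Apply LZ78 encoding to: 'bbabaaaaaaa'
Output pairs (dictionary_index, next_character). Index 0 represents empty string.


LZ78 encoding steps:
Dictionary: {0: ''}
Step 1: w='' (idx 0), next='b' -> output (0, 'b'), add 'b' as idx 1
Step 2: w='b' (idx 1), next='a' -> output (1, 'a'), add 'ba' as idx 2
Step 3: w='ba' (idx 2), next='a' -> output (2, 'a'), add 'baa' as idx 3
Step 4: w='' (idx 0), next='a' -> output (0, 'a'), add 'a' as idx 4
Step 5: w='a' (idx 4), next='a' -> output (4, 'a'), add 'aa' as idx 5
Step 6: w='aa' (idx 5), end of input -> output (5, '')


Encoded: [(0, 'b'), (1, 'a'), (2, 'a'), (0, 'a'), (4, 'a'), (5, '')]


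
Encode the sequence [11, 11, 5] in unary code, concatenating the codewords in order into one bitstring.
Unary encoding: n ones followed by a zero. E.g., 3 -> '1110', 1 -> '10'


Encode each number as n ones followed by a terminating 0:
  11 -> 111111111110 (12 bits)
  11 -> 111111111110 (12 bits)
  5 -> 111110 (6 bits)
Total length = 12 + 12 + 6 = 30 bits.

Unary([11, 11, 5]) = 111111111110111111111110111110 (30 bits)


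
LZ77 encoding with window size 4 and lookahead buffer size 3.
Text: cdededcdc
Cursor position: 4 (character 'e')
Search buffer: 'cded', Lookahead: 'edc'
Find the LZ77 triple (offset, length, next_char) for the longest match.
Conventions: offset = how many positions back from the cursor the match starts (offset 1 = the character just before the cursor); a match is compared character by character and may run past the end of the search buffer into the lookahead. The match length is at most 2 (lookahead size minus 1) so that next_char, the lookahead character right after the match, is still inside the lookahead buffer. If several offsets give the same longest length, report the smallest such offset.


Try each offset into the search buffer:
  offset=1 (pos 3, char 'd'): match length 0
  offset=2 (pos 2, char 'e'): match length 2
  offset=3 (pos 1, char 'd'): match length 0
  offset=4 (pos 0, char 'c'): match length 0
Longest match has length 2 at offset 2.
next_char = character at position 4 + 2 = 6 -> 'c'

Best match: offset=2, length=2 (matching 'ed' starting at position 2)
LZ77 triple: (2, 2, 'c')


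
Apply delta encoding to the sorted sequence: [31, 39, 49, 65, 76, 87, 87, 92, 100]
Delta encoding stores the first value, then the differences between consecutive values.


First value: 31
Deltas:
  39 - 31 = 8
  49 - 39 = 10
  65 - 49 = 16
  76 - 65 = 11
  87 - 76 = 11
  87 - 87 = 0
  92 - 87 = 5
  100 - 92 = 8


Delta encoded: [31, 8, 10, 16, 11, 11, 0, 5, 8]


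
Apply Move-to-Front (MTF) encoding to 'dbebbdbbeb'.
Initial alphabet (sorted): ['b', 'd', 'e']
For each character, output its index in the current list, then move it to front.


MTF encoding:
'd': index 1 in ['b', 'd', 'e'] -> ['d', 'b', 'e']
'b': index 1 in ['d', 'b', 'e'] -> ['b', 'd', 'e']
'e': index 2 in ['b', 'd', 'e'] -> ['e', 'b', 'd']
'b': index 1 in ['e', 'b', 'd'] -> ['b', 'e', 'd']
'b': index 0 in ['b', 'e', 'd'] -> ['b', 'e', 'd']
'd': index 2 in ['b', 'e', 'd'] -> ['d', 'b', 'e']
'b': index 1 in ['d', 'b', 'e'] -> ['b', 'd', 'e']
'b': index 0 in ['b', 'd', 'e'] -> ['b', 'd', 'e']
'e': index 2 in ['b', 'd', 'e'] -> ['e', 'b', 'd']
'b': index 1 in ['e', 'b', 'd'] -> ['b', 'e', 'd']


Output: [1, 1, 2, 1, 0, 2, 1, 0, 2, 1]


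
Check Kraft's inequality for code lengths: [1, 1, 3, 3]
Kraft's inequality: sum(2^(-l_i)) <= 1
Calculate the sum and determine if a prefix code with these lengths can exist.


Sum = 2^(-1) + 2^(-1) + 2^(-3) + 2^(-3)
    = 0.5 + 0.5 + 0.125 + 0.125
    = 10/8 = 1.25
Since 1.25 > 1, Kraft's inequality is NOT satisfied.
A prefix code with these lengths CANNOT exist.

Kraft sum = 1.25. Not satisfied.


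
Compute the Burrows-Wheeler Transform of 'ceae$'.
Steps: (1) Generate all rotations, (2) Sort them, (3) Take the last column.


Rotations (sorted):
  0: $ceae -> last char: e
  1: ae$ce -> last char: e
  2: ceae$ -> last char: $
  3: e$cea -> last char: a
  4: eae$c -> last char: c


BWT = ee$ac


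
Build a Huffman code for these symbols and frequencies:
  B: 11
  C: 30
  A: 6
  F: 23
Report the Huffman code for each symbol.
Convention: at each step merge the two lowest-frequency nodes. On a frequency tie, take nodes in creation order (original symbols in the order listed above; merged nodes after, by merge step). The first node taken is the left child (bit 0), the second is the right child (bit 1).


Huffman tree construction:
Step 1: Merge A(6) + B(11) = 17
Step 2: Merge (A+B)(17) + F(23) = 40
Step 3: Merge C(30) + ((A+B)+F)(40) = 70
Read each symbol's code off the tree from the root (left child = 0, right child = 1).

Codes:
  B: 101 (length 3)
  C: 0 (length 1)
  A: 100 (length 3)
  F: 11 (length 2)
Average code length: 127/70 = 1.8143 bits/symbol


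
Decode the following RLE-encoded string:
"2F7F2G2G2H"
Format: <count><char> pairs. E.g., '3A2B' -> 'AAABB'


Expanding each <count><char> pair:
  2F -> 'FF'
  7F -> 'FFFFFFF'
  2G -> 'GG'
  2G -> 'GG'
  2H -> 'HH'

Decoded = FFFFFFFFFGGGGHH


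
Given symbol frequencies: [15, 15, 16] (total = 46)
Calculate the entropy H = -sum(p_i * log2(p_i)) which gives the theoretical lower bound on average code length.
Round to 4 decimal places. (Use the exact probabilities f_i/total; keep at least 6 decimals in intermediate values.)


Per-symbol terms -p_i * log2(p_i) with p_i = f_i/46:
  p = 15/46 = 0.326087: log2(p) = -1.616671, -p*log2(p) = 0.527175
  p = 15/46 = 0.326087: log2(p) = -1.616671, -p*log2(p) = 0.527175
  p = 16/46 = 0.347826: log2(p) = -1.523562, -p*log2(p) = 0.529935
H = 0.527175 + 0.527175 + 0.529935 = 1.584285

H = 1.5843 bits/symbol


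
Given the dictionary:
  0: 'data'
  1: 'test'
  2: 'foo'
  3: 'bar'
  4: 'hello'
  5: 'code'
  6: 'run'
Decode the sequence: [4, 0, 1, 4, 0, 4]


Look up each index in the dictionary:
  4 -> 'hello'
  0 -> 'data'
  1 -> 'test'
  4 -> 'hello'
  0 -> 'data'
  4 -> 'hello'

Decoded: "hello data test hello data hello"


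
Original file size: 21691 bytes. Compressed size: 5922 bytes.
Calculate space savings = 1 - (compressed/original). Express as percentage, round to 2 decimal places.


ratio = compressed/original = 5922/21691 = 0.273016
savings = 1 - ratio = 1 - 0.273016 = 0.726984
as a percentage: 0.726984 * 100 = 72.7%

Space savings = 1 - 5922/21691 = 72.7%


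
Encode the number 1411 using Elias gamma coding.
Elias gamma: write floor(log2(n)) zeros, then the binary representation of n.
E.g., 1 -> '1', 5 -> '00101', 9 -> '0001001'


num_bits = floor(log2(1411)) + 1 = 11
leading_zeros = num_bits - 1 = 10
binary(1411) = 10110000011

Elias gamma(1411) = '0000000000' + '10110000011' = 000000000010110000011 (21 bits)


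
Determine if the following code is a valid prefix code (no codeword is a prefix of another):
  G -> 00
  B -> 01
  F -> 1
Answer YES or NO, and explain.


Checking each pair (does one codeword prefix another?):
  G='00' vs B='01': no prefix
  G='00' vs F='1': no prefix
  B='01' vs G='00': no prefix
  B='01' vs F='1': no prefix
  F='1' vs G='00': no prefix
  F='1' vs B='01': no prefix
No violation found over all pairs.

YES -- this is a valid prefix code. No codeword is a prefix of any other codeword.


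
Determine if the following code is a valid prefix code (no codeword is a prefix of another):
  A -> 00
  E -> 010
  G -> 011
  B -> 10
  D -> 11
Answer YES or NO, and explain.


Checking each pair (does one codeword prefix another?):
  A='00' vs E='010': no prefix
  A='00' vs G='011': no prefix
  A='00' vs B='10': no prefix
  A='00' vs D='11': no prefix
  E='010' vs A='00': no prefix
  E='010' vs G='011': no prefix
  E='010' vs B='10': no prefix
  E='010' vs D='11': no prefix
  G='011' vs A='00': no prefix
  G='011' vs E='010': no prefix
  G='011' vs B='10': no prefix
  G='011' vs D='11': no prefix
  B='10' vs A='00': no prefix
  B='10' vs E='010': no prefix
  B='10' vs G='011': no prefix
  B='10' vs D='11': no prefix
  D='11' vs A='00': no prefix
  D='11' vs E='010': no prefix
  D='11' vs G='011': no prefix
  D='11' vs B='10': no prefix
No violation found over all pairs.

YES -- this is a valid prefix code. No codeword is a prefix of any other codeword.


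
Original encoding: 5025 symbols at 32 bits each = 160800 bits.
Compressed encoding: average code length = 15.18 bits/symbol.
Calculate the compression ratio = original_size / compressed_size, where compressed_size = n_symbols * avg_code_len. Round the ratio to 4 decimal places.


original_size = n_symbols * orig_bits = 5025 * 32 = 160800 bits
compressed_size = n_symbols * avg_code_len = 5025 * 15.18 = 76279.5 bits
ratio = original_size / compressed_size = 160800 / 76279.5 = 2.108

Compression ratio = 2.108


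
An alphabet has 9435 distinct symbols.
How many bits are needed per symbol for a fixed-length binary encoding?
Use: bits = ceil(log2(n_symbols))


log2(9435) = 13.2038
Bracket: 2^13 = 8192 < 9435 <= 2^14 = 16384
So ceil(log2(9435)) = 14

bits = ceil(log2(9435)) = ceil(13.2038) = 14 bits


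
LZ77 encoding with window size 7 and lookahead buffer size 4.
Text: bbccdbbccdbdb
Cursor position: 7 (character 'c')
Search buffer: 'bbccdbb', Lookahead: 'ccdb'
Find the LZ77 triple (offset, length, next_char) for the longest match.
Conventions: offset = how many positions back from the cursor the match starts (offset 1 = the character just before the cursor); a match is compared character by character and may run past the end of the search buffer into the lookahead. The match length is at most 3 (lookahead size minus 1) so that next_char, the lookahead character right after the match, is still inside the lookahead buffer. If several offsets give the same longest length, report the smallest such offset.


Try each offset into the search buffer:
  offset=1 (pos 6, char 'b'): match length 0
  offset=2 (pos 5, char 'b'): match length 0
  offset=3 (pos 4, char 'd'): match length 0
  offset=4 (pos 3, char 'c'): match length 1
  offset=5 (pos 2, char 'c'): match length 3
  offset=6 (pos 1, char 'b'): match length 0
  offset=7 (pos 0, char 'b'): match length 0
Longest match has length 3 at offset 5.
next_char = character at position 7 + 3 = 10 -> 'b'

Best match: offset=5, length=3 (matching 'ccd' starting at position 2)
LZ77 triple: (5, 3, 'b')


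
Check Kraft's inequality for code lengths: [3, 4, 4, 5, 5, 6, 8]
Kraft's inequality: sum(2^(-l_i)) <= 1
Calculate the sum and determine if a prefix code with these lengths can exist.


Sum = 2^(-3) + 2^(-4) + 2^(-4) + 2^(-5) + 2^(-5) + 2^(-6) + 2^(-8)
    = 0.125 + 0.0625 + 0.0625 + 0.03125 + 0.03125 + 0.015625 + 0.00390625
    = 85/256 = 0.33203125
Since 0.33203125 <= 1, Kraft's inequality IS satisfied.
A prefix code with these lengths CAN exist.

Kraft sum = 0.33203125. Satisfied.


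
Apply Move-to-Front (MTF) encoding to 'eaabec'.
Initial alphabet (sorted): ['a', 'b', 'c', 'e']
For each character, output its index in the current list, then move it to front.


MTF encoding:
'e': index 3 in ['a', 'b', 'c', 'e'] -> ['e', 'a', 'b', 'c']
'a': index 1 in ['e', 'a', 'b', 'c'] -> ['a', 'e', 'b', 'c']
'a': index 0 in ['a', 'e', 'b', 'c'] -> ['a', 'e', 'b', 'c']
'b': index 2 in ['a', 'e', 'b', 'c'] -> ['b', 'a', 'e', 'c']
'e': index 2 in ['b', 'a', 'e', 'c'] -> ['e', 'b', 'a', 'c']
'c': index 3 in ['e', 'b', 'a', 'c'] -> ['c', 'e', 'b', 'a']


Output: [3, 1, 0, 2, 2, 3]


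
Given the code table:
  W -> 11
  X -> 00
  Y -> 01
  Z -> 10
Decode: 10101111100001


Decoding:
10 -> Z
10 -> Z
11 -> W
11 -> W
10 -> Z
00 -> X
01 -> Y


Result: ZZWWZXY


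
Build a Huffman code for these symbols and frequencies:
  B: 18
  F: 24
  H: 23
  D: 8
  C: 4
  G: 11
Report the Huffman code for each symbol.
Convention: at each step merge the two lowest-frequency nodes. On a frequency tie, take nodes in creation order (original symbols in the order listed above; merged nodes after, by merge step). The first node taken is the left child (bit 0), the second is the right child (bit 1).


Huffman tree construction:
Step 1: Merge C(4) + D(8) = 12
Step 2: Merge G(11) + (C+D)(12) = 23
Step 3: Merge B(18) + H(23) = 41
Step 4: Merge (G+(C+D))(23) + F(24) = 47
Step 5: Merge (B+H)(41) + ((G+(C+D))+F)(47) = 88
Read each symbol's code off the tree from the root (left child = 0, right child = 1).

Codes:
  B: 00 (length 2)
  F: 11 (length 2)
  H: 01 (length 2)
  D: 1011 (length 4)
  C: 1010 (length 4)
  G: 100 (length 3)
Average code length: 211/88 = 2.3977 bits/symbol


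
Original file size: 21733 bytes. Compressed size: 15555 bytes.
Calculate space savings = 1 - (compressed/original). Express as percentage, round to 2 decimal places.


ratio = compressed/original = 15555/21733 = 0.715732
savings = 1 - ratio = 1 - 0.715732 = 0.284268
as a percentage: 0.284268 * 100 = 28.43%

Space savings = 1 - 15555/21733 = 28.43%


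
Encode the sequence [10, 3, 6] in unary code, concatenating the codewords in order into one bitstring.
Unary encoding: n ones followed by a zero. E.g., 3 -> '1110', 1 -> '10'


Encode each number as n ones followed by a terminating 0:
  10 -> 11111111110 (11 bits)
  3 -> 1110 (4 bits)
  6 -> 1111110 (7 bits)
Total length = 11 + 4 + 7 = 22 bits.

Unary([10, 3, 6]) = 1111111111011101111110 (22 bits)


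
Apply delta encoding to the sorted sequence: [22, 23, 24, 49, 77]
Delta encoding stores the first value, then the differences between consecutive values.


First value: 22
Deltas:
  23 - 22 = 1
  24 - 23 = 1
  49 - 24 = 25
  77 - 49 = 28


Delta encoded: [22, 1, 1, 25, 28]


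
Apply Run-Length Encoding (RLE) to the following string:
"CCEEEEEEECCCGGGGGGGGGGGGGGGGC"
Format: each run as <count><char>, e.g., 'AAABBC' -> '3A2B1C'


Scanning runs left to right:
  i=0: run of 'C' x 2 -> '2C'
  i=2: run of 'E' x 7 -> '7E'
  i=9: run of 'C' x 3 -> '3C'
  i=12: run of 'G' x 16 -> '16G'
  i=28: run of 'C' x 1 -> '1C'

RLE = 2C7E3C16G1C


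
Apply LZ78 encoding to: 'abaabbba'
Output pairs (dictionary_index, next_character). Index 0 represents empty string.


LZ78 encoding steps:
Dictionary: {0: ''}
Step 1: w='' (idx 0), next='a' -> output (0, 'a'), add 'a' as idx 1
Step 2: w='' (idx 0), next='b' -> output (0, 'b'), add 'b' as idx 2
Step 3: w='a' (idx 1), next='a' -> output (1, 'a'), add 'aa' as idx 3
Step 4: w='b' (idx 2), next='b' -> output (2, 'b'), add 'bb' as idx 4
Step 5: w='b' (idx 2), next='a' -> output (2, 'a'), add 'ba' as idx 5


Encoded: [(0, 'a'), (0, 'b'), (1, 'a'), (2, 'b'), (2, 'a')]


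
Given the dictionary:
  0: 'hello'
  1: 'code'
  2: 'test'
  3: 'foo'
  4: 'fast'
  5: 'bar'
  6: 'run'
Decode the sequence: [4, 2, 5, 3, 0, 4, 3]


Look up each index in the dictionary:
  4 -> 'fast'
  2 -> 'test'
  5 -> 'bar'
  3 -> 'foo'
  0 -> 'hello'
  4 -> 'fast'
  3 -> 'foo'

Decoded: "fast test bar foo hello fast foo"


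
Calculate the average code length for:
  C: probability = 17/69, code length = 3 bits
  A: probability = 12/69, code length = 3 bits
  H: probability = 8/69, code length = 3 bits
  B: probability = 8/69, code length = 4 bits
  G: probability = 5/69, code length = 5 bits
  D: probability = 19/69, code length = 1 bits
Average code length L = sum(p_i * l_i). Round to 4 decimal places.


Weighted contributions p_i * l_i:
  C: (17/69) * 3 = 51/69
  A: (12/69) * 3 = 36/69
  H: (8/69) * 3 = 24/69
  B: (8/69) * 4 = 32/69
  G: (5/69) * 5 = 25/69
  D: (19/69) * 1 = 19/69
Sum = (51 + 36 + 24 + 32 + 25 + 19)/69 = 187/69

L = 187/69 = 2.7101 bits/symbol


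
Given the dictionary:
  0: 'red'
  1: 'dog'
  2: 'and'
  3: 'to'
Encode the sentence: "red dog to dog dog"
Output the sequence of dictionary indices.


Look up each word in the dictionary:
  'red' -> 0
  'dog' -> 1
  'to' -> 3
  'dog' -> 1
  'dog' -> 1

Encoded: [0, 1, 3, 1, 1]


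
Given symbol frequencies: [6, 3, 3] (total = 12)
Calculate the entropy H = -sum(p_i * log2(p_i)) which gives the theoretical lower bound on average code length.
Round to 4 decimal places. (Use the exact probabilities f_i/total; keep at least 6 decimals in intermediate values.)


Per-symbol terms -p_i * log2(p_i) with p_i = f_i/12:
  p = 6/12 = 0.500000: log2(p) = -1.000000, -p*log2(p) = 0.500000
  p = 3/12 = 0.250000: log2(p) = -2.000000, -p*log2(p) = 0.500000
  p = 3/12 = 0.250000: log2(p) = -2.000000, -p*log2(p) = 0.500000
H = 0.500000 + 0.500000 + 0.500000 = 1.500000

H = 1.5 bits/symbol


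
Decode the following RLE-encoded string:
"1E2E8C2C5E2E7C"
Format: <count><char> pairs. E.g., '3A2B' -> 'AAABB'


Expanding each <count><char> pair:
  1E -> 'E'
  2E -> 'EE'
  8C -> 'CCCCCCCC'
  2C -> 'CC'
  5E -> 'EEEEE'
  2E -> 'EE'
  7C -> 'CCCCCCC'

Decoded = EEECCCCCCCCCCEEEEEEECCCCCCC


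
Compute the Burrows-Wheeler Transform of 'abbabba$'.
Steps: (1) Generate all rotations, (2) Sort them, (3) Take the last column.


Rotations (sorted):
  0: $abbabba -> last char: a
  1: a$abbabb -> last char: b
  2: abba$abb -> last char: b
  3: abbabba$ -> last char: $
  4: ba$abbab -> last char: b
  5: babba$ab -> last char: b
  6: bba$abba -> last char: a
  7: bbabba$a -> last char: a


BWT = abb$bbaa


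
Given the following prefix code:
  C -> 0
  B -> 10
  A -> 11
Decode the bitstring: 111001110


Decoding step by step:
Bits 11 -> A
Bits 10 -> B
Bits 0 -> C
Bits 11 -> A
Bits 10 -> B


Decoded message: ABCAB


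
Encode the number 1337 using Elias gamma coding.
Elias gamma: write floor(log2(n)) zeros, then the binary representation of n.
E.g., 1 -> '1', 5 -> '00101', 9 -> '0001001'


num_bits = floor(log2(1337)) + 1 = 11
leading_zeros = num_bits - 1 = 10
binary(1337) = 10100111001

Elias gamma(1337) = '0000000000' + '10100111001' = 000000000010100111001 (21 bits)


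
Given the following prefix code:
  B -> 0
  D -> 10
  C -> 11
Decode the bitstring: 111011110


Decoding step by step:
Bits 11 -> C
Bits 10 -> D
Bits 11 -> C
Bits 11 -> C
Bits 0 -> B


Decoded message: CDCCB


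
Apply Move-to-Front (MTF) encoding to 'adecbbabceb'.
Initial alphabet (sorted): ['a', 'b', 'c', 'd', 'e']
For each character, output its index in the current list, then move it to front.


MTF encoding:
'a': index 0 in ['a', 'b', 'c', 'd', 'e'] -> ['a', 'b', 'c', 'd', 'e']
'd': index 3 in ['a', 'b', 'c', 'd', 'e'] -> ['d', 'a', 'b', 'c', 'e']
'e': index 4 in ['d', 'a', 'b', 'c', 'e'] -> ['e', 'd', 'a', 'b', 'c']
'c': index 4 in ['e', 'd', 'a', 'b', 'c'] -> ['c', 'e', 'd', 'a', 'b']
'b': index 4 in ['c', 'e', 'd', 'a', 'b'] -> ['b', 'c', 'e', 'd', 'a']
'b': index 0 in ['b', 'c', 'e', 'd', 'a'] -> ['b', 'c', 'e', 'd', 'a']
'a': index 4 in ['b', 'c', 'e', 'd', 'a'] -> ['a', 'b', 'c', 'e', 'd']
'b': index 1 in ['a', 'b', 'c', 'e', 'd'] -> ['b', 'a', 'c', 'e', 'd']
'c': index 2 in ['b', 'a', 'c', 'e', 'd'] -> ['c', 'b', 'a', 'e', 'd']
'e': index 3 in ['c', 'b', 'a', 'e', 'd'] -> ['e', 'c', 'b', 'a', 'd']
'b': index 2 in ['e', 'c', 'b', 'a', 'd'] -> ['b', 'e', 'c', 'a', 'd']


Output: [0, 3, 4, 4, 4, 0, 4, 1, 2, 3, 2]


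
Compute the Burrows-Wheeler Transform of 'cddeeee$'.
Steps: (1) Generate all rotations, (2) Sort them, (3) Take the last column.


Rotations (sorted):
  0: $cddeeee -> last char: e
  1: cddeeee$ -> last char: $
  2: ddeeee$c -> last char: c
  3: deeee$cd -> last char: d
  4: e$cddeee -> last char: e
  5: ee$cddee -> last char: e
  6: eee$cdde -> last char: e
  7: eeee$cdd -> last char: d


BWT = e$cdeeed


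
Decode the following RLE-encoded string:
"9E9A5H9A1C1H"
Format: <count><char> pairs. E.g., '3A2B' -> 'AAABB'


Expanding each <count><char> pair:
  9E -> 'EEEEEEEEE'
  9A -> 'AAAAAAAAA'
  5H -> 'HHHHH'
  9A -> 'AAAAAAAAA'
  1C -> 'C'
  1H -> 'H'

Decoded = EEEEEEEEEAAAAAAAAAHHHHHAAAAAAAAACH


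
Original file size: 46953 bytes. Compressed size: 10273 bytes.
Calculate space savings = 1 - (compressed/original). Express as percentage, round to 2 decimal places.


ratio = compressed/original = 10273/46953 = 0.218793
savings = 1 - ratio = 1 - 0.218793 = 0.781207
as a percentage: 0.781207 * 100 = 78.12%

Space savings = 1 - 10273/46953 = 78.12%


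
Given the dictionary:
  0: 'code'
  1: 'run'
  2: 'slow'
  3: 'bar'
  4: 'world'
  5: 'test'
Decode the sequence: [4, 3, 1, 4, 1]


Look up each index in the dictionary:
  4 -> 'world'
  3 -> 'bar'
  1 -> 'run'
  4 -> 'world'
  1 -> 'run'

Decoded: "world bar run world run"


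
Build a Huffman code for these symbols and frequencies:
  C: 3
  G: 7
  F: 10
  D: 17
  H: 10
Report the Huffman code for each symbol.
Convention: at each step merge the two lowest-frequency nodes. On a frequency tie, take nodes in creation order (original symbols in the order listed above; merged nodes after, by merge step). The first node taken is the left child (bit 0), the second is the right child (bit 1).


Huffman tree construction:
Step 1: Merge C(3) + G(7) = 10
Step 2: Merge F(10) + H(10) = 20
Step 3: Merge (C+G)(10) + D(17) = 27
Step 4: Merge (F+H)(20) + ((C+G)+D)(27) = 47
Read each symbol's code off the tree from the root (left child = 0, right child = 1).

Codes:
  C: 100 (length 3)
  G: 101 (length 3)
  F: 00 (length 2)
  D: 11 (length 2)
  H: 01 (length 2)
Average code length: 104/47 = 2.2128 bits/symbol


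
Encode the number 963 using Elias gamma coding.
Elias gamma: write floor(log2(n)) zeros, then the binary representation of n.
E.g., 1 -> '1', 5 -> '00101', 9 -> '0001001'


num_bits = floor(log2(963)) + 1 = 10
leading_zeros = num_bits - 1 = 9
binary(963) = 1111000011

Elias gamma(963) = '000000000' + '1111000011' = 0000000001111000011 (19 bits)


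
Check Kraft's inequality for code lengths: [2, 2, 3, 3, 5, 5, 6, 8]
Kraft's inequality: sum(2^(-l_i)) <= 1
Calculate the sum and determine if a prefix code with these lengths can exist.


Sum = 2^(-2) + 2^(-2) + 2^(-3) + 2^(-3) + 2^(-5) + 2^(-5) + 2^(-6) + 2^(-8)
    = 0.25 + 0.25 + 0.125 + 0.125 + 0.03125 + 0.03125 + 0.015625 + 0.00390625
    = 213/256 = 0.83203125
Since 0.83203125 <= 1, Kraft's inequality IS satisfied.
A prefix code with these lengths CAN exist.

Kraft sum = 0.83203125. Satisfied.


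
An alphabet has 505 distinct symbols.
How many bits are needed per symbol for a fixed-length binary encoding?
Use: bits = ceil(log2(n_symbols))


log2(505) = 8.9801
Bracket: 2^8 = 256 < 505 <= 2^9 = 512
So ceil(log2(505)) = 9

bits = ceil(log2(505)) = ceil(8.9801) = 9 bits


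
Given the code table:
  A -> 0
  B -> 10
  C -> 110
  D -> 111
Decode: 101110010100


Decoding:
10 -> B
111 -> D
0 -> A
0 -> A
10 -> B
10 -> B
0 -> A


Result: BDAABBA


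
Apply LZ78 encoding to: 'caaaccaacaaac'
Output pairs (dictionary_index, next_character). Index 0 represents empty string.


LZ78 encoding steps:
Dictionary: {0: ''}
Step 1: w='' (idx 0), next='c' -> output (0, 'c'), add 'c' as idx 1
Step 2: w='' (idx 0), next='a' -> output (0, 'a'), add 'a' as idx 2
Step 3: w='a' (idx 2), next='a' -> output (2, 'a'), add 'aa' as idx 3
Step 4: w='c' (idx 1), next='c' -> output (1, 'c'), add 'cc' as idx 4
Step 5: w='aa' (idx 3), next='c' -> output (3, 'c'), add 'aac' as idx 5
Step 6: w='aa' (idx 3), next='a' -> output (3, 'a'), add 'aaa' as idx 6
Step 7: w='c' (idx 1), end of input -> output (1, '')


Encoded: [(0, 'c'), (0, 'a'), (2, 'a'), (1, 'c'), (3, 'c'), (3, 'a'), (1, '')]


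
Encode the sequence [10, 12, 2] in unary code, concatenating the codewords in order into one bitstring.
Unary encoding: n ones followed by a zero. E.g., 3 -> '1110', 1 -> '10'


Encode each number as n ones followed by a terminating 0:
  10 -> 11111111110 (11 bits)
  12 -> 1111111111110 (13 bits)
  2 -> 110 (3 bits)
Total length = 11 + 13 + 3 = 27 bits.

Unary([10, 12, 2]) = 111111111101111111111110110 (27 bits)


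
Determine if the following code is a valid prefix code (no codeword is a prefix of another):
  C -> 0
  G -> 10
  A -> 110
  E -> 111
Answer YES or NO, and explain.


Checking each pair (does one codeword prefix another?):
  C='0' vs G='10': no prefix
  C='0' vs A='110': no prefix
  C='0' vs E='111': no prefix
  G='10' vs C='0': no prefix
  G='10' vs A='110': no prefix
  G='10' vs E='111': no prefix
  A='110' vs C='0': no prefix
  A='110' vs G='10': no prefix
  A='110' vs E='111': no prefix
  E='111' vs C='0': no prefix
  E='111' vs G='10': no prefix
  E='111' vs A='110': no prefix
No violation found over all pairs.

YES -- this is a valid prefix code. No codeword is a prefix of any other codeword.


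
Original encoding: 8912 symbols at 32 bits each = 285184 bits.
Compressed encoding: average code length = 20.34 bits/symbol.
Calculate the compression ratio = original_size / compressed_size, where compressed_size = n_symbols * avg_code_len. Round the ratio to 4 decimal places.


original_size = n_symbols * orig_bits = 8912 * 32 = 285184 bits
compressed_size = n_symbols * avg_code_len = 8912 * 20.34 = 181270.08 bits
ratio = original_size / compressed_size = 285184 / 181270.08 = 1.5733

Compression ratio = 1.5733


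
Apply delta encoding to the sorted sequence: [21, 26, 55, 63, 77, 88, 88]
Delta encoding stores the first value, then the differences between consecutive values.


First value: 21
Deltas:
  26 - 21 = 5
  55 - 26 = 29
  63 - 55 = 8
  77 - 63 = 14
  88 - 77 = 11
  88 - 88 = 0


Delta encoded: [21, 5, 29, 8, 14, 11, 0]


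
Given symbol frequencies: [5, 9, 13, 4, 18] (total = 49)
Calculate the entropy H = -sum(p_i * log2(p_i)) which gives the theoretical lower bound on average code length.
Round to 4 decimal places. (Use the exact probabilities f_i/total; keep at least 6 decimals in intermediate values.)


Per-symbol terms -p_i * log2(p_i) with p_i = f_i/49:
  p = 5/49 = 0.102041: log2(p) = -3.292782, -p*log2(p) = 0.335998
  p = 9/49 = 0.183673: log2(p) = -2.444785, -p*log2(p) = 0.449042
  p = 13/49 = 0.265306: log2(p) = -1.914270, -p*log2(p) = 0.507868
  p = 4/49 = 0.081633: log2(p) = -3.614710, -p*log2(p) = 0.295078
  p = 18/49 = 0.367347: log2(p) = -1.444785, -p*log2(p) = 0.530737
H = 0.335998 + 0.449042 + 0.507868 + 0.295078 + 0.530737 = 2.118723

H = 2.1187 bits/symbol


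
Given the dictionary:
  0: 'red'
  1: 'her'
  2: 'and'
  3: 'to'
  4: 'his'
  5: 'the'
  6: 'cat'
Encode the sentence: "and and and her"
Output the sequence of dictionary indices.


Look up each word in the dictionary:
  'and' -> 2
  'and' -> 2
  'and' -> 2
  'her' -> 1

Encoded: [2, 2, 2, 1]


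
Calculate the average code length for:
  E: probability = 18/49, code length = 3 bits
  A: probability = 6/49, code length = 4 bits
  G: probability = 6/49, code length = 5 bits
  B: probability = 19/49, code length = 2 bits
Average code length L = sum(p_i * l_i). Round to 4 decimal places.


Weighted contributions p_i * l_i:
  E: (18/49) * 3 = 54/49
  A: (6/49) * 4 = 24/49
  G: (6/49) * 5 = 30/49
  B: (19/49) * 2 = 38/49
Sum = (54 + 24 + 30 + 38)/49 = 146/49

L = 146/49 = 2.9796 bits/symbol


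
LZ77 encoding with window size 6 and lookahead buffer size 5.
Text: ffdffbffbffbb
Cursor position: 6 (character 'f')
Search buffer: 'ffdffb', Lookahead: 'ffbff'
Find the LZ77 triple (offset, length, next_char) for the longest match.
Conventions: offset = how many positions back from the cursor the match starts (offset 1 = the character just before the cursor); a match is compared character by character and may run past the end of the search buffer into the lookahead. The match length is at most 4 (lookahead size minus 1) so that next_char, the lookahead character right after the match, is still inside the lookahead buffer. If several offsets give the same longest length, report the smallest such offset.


Try each offset into the search buffer:
  offset=1 (pos 5, char 'b'): match length 0
  offset=2 (pos 4, char 'f'): match length 1
  offset=3 (pos 3, char 'f'): match length 4
  offset=4 (pos 2, char 'd'): match length 0
  offset=5 (pos 1, char 'f'): match length 1
  offset=6 (pos 0, char 'f'): match length 2
Longest match has length 4 at offset 3.
next_char = character at position 6 + 4 = 10 -> 'f'

Best match: offset=3, length=4 (matching 'ffbf' starting at position 3)
LZ77 triple: (3, 4, 'f')


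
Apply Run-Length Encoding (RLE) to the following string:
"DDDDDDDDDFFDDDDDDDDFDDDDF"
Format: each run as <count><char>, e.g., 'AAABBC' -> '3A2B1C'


Scanning runs left to right:
  i=0: run of 'D' x 9 -> '9D'
  i=9: run of 'F' x 2 -> '2F'
  i=11: run of 'D' x 8 -> '8D'
  i=19: run of 'F' x 1 -> '1F'
  i=20: run of 'D' x 4 -> '4D'
  i=24: run of 'F' x 1 -> '1F'

RLE = 9D2F8D1F4D1F


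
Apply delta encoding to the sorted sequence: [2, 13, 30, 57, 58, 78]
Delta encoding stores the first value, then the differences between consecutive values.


First value: 2
Deltas:
  13 - 2 = 11
  30 - 13 = 17
  57 - 30 = 27
  58 - 57 = 1
  78 - 58 = 20


Delta encoded: [2, 11, 17, 27, 1, 20]


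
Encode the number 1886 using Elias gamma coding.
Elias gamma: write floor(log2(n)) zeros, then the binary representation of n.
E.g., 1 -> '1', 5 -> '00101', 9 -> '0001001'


num_bits = floor(log2(1886)) + 1 = 11
leading_zeros = num_bits - 1 = 10
binary(1886) = 11101011110

Elias gamma(1886) = '0000000000' + '11101011110' = 000000000011101011110 (21 bits)


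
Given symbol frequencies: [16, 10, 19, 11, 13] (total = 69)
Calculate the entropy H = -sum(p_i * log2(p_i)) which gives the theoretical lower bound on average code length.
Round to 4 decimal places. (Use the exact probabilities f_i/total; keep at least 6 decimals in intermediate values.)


Per-symbol terms -p_i * log2(p_i) with p_i = f_i/69:
  p = 16/69 = 0.231884: log2(p) = -2.108524, -p*log2(p) = 0.488933
  p = 10/69 = 0.144928: log2(p) = -2.786596, -p*log2(p) = 0.403855
  p = 19/69 = 0.275362: log2(p) = -1.860597, -p*log2(p) = 0.512338
  p = 11/69 = 0.159420: log2(p) = -2.649093, -p*log2(p) = 0.422319
  p = 13/69 = 0.188406: log2(p) = -2.408085, -p*log2(p) = 0.453697
H = 0.488933 + 0.403855 + 0.512338 + 0.422319 + 0.453697 = 2.281142

H = 2.2811 bits/symbol


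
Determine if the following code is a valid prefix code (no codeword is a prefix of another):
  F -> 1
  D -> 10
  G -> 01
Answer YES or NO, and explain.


Checking each pair (does one codeword prefix another?):
  F='1' vs D='10': prefix -- VIOLATION

NO -- this is NOT a valid prefix code. F (1) is a prefix of D (10).


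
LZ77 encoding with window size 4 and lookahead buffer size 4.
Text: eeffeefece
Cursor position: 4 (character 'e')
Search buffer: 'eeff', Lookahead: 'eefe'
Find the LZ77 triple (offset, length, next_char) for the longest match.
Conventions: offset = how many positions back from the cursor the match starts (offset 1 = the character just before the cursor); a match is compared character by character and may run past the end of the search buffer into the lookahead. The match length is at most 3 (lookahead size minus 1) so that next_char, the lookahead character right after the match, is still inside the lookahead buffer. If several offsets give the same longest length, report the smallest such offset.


Try each offset into the search buffer:
  offset=1 (pos 3, char 'f'): match length 0
  offset=2 (pos 2, char 'f'): match length 0
  offset=3 (pos 1, char 'e'): match length 1
  offset=4 (pos 0, char 'e'): match length 3
Longest match has length 3 at offset 4.
next_char = character at position 4 + 3 = 7 -> 'e'

Best match: offset=4, length=3 (matching 'eef' starting at position 0)
LZ77 triple: (4, 3, 'e')


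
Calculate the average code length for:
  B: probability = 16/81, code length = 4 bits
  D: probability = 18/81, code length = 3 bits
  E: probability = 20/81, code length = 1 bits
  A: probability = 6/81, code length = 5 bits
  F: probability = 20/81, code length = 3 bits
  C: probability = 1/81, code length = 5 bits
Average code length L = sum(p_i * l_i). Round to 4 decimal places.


Weighted contributions p_i * l_i:
  B: (16/81) * 4 = 64/81
  D: (18/81) * 3 = 54/81
  E: (20/81) * 1 = 20/81
  A: (6/81) * 5 = 30/81
  F: (20/81) * 3 = 60/81
  C: (1/81) * 5 = 5/81
Sum = (64 + 54 + 20 + 30 + 60 + 5)/81 = 233/81

L = 233/81 = 2.8765 bits/symbol


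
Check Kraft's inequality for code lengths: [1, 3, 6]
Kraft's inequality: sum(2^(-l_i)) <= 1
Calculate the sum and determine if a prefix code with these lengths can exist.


Sum = 2^(-1) + 2^(-3) + 2^(-6)
    = 0.5 + 0.125 + 0.015625
    = 41/64 = 0.640625
Since 0.640625 <= 1, Kraft's inequality IS satisfied.
A prefix code with these lengths CAN exist.

Kraft sum = 0.640625. Satisfied.


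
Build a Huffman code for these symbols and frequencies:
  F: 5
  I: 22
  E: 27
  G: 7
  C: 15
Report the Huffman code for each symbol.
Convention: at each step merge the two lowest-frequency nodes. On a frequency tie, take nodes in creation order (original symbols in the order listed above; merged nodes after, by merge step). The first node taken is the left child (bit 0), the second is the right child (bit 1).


Huffman tree construction:
Step 1: Merge F(5) + G(7) = 12
Step 2: Merge (F+G)(12) + C(15) = 27
Step 3: Merge I(22) + E(27) = 49
Step 4: Merge ((F+G)+C)(27) + (I+E)(49) = 76
Read each symbol's code off the tree from the root (left child = 0, right child = 1).

Codes:
  F: 000 (length 3)
  I: 10 (length 2)
  E: 11 (length 2)
  G: 001 (length 3)
  C: 01 (length 2)
Average code length: 164/76 = 2.1579 bits/symbol


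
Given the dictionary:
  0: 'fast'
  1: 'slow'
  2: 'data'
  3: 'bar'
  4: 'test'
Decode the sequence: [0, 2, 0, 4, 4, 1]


Look up each index in the dictionary:
  0 -> 'fast'
  2 -> 'data'
  0 -> 'fast'
  4 -> 'test'
  4 -> 'test'
  1 -> 'slow'

Decoded: "fast data fast test test slow"


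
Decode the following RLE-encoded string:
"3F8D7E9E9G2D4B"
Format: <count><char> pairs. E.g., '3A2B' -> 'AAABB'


Expanding each <count><char> pair:
  3F -> 'FFF'
  8D -> 'DDDDDDDD'
  7E -> 'EEEEEEE'
  9E -> 'EEEEEEEEE'
  9G -> 'GGGGGGGGG'
  2D -> 'DD'
  4B -> 'BBBB'

Decoded = FFFDDDDDDDDEEEEEEEEEEEEEEEEGGGGGGGGGDDBBBB


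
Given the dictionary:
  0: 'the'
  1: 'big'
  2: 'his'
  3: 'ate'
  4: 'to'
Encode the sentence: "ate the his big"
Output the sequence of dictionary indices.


Look up each word in the dictionary:
  'ate' -> 3
  'the' -> 0
  'his' -> 2
  'big' -> 1

Encoded: [3, 0, 2, 1]


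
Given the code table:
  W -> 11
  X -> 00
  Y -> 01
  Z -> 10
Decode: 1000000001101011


Decoding:
10 -> Z
00 -> X
00 -> X
00 -> X
01 -> Y
10 -> Z
10 -> Z
11 -> W


Result: ZXXXYZZW


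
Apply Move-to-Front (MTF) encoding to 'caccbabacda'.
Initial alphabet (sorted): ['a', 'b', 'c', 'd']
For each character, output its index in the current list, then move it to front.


MTF encoding:
'c': index 2 in ['a', 'b', 'c', 'd'] -> ['c', 'a', 'b', 'd']
'a': index 1 in ['c', 'a', 'b', 'd'] -> ['a', 'c', 'b', 'd']
'c': index 1 in ['a', 'c', 'b', 'd'] -> ['c', 'a', 'b', 'd']
'c': index 0 in ['c', 'a', 'b', 'd'] -> ['c', 'a', 'b', 'd']
'b': index 2 in ['c', 'a', 'b', 'd'] -> ['b', 'c', 'a', 'd']
'a': index 2 in ['b', 'c', 'a', 'd'] -> ['a', 'b', 'c', 'd']
'b': index 1 in ['a', 'b', 'c', 'd'] -> ['b', 'a', 'c', 'd']
'a': index 1 in ['b', 'a', 'c', 'd'] -> ['a', 'b', 'c', 'd']
'c': index 2 in ['a', 'b', 'c', 'd'] -> ['c', 'a', 'b', 'd']
'd': index 3 in ['c', 'a', 'b', 'd'] -> ['d', 'c', 'a', 'b']
'a': index 2 in ['d', 'c', 'a', 'b'] -> ['a', 'd', 'c', 'b']


Output: [2, 1, 1, 0, 2, 2, 1, 1, 2, 3, 2]


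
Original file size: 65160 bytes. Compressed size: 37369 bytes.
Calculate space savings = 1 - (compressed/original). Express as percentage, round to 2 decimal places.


ratio = compressed/original = 37369/65160 = 0.573496
savings = 1 - ratio = 1 - 0.573496 = 0.426504
as a percentage: 0.426504 * 100 = 42.65%

Space savings = 1 - 37369/65160 = 42.65%


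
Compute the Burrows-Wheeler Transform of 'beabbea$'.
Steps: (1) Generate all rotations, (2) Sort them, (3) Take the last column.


Rotations (sorted):
  0: $beabbea -> last char: a
  1: a$beabbe -> last char: e
  2: abbea$be -> last char: e
  3: bbea$bea -> last char: a
  4: bea$beab -> last char: b
  5: beabbea$ -> last char: $
  6: ea$beabb -> last char: b
  7: eabbea$b -> last char: b


BWT = aeeab$bb


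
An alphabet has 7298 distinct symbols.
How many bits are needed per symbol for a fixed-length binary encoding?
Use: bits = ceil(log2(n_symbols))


log2(7298) = 12.8333
Bracket: 2^12 = 4096 < 7298 <= 2^13 = 8192
So ceil(log2(7298)) = 13

bits = ceil(log2(7298)) = ceil(12.8333) = 13 bits


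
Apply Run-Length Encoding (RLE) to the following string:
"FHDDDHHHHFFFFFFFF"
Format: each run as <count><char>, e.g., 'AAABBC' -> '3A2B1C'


Scanning runs left to right:
  i=0: run of 'F' x 1 -> '1F'
  i=1: run of 'H' x 1 -> '1H'
  i=2: run of 'D' x 3 -> '3D'
  i=5: run of 'H' x 4 -> '4H'
  i=9: run of 'F' x 8 -> '8F'

RLE = 1F1H3D4H8F


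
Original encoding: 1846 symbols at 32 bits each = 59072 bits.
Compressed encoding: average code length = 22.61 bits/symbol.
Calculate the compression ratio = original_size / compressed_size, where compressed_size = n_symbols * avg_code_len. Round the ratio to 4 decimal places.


original_size = n_symbols * orig_bits = 1846 * 32 = 59072 bits
compressed_size = n_symbols * avg_code_len = 1846 * 22.61 = 41738.06 bits
ratio = original_size / compressed_size = 59072 / 41738.06 = 1.4153

Compression ratio = 1.4153


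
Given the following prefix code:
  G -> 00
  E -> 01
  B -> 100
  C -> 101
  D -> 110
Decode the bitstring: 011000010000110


Decoding step by step:
Bits 01 -> E
Bits 100 -> B
Bits 00 -> G
Bits 100 -> B
Bits 00 -> G
Bits 110 -> D


Decoded message: EBGBGD


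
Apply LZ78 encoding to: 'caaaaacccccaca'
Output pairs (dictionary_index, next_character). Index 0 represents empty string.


LZ78 encoding steps:
Dictionary: {0: ''}
Step 1: w='' (idx 0), next='c' -> output (0, 'c'), add 'c' as idx 1
Step 2: w='' (idx 0), next='a' -> output (0, 'a'), add 'a' as idx 2
Step 3: w='a' (idx 2), next='a' -> output (2, 'a'), add 'aa' as idx 3
Step 4: w='aa' (idx 3), next='c' -> output (3, 'c'), add 'aac' as idx 4
Step 5: w='c' (idx 1), next='c' -> output (1, 'c'), add 'cc' as idx 5
Step 6: w='cc' (idx 5), next='a' -> output (5, 'a'), add 'cca' as idx 6
Step 7: w='c' (idx 1), next='a' -> output (1, 'a'), add 'ca' as idx 7


Encoded: [(0, 'c'), (0, 'a'), (2, 'a'), (3, 'c'), (1, 'c'), (5, 'a'), (1, 'a')]


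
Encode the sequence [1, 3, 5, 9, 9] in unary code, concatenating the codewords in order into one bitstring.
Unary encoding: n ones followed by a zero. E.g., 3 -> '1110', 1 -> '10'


Encode each number as n ones followed by a terminating 0:
  1 -> 10 (2 bits)
  3 -> 1110 (4 bits)
  5 -> 111110 (6 bits)
  9 -> 1111111110 (10 bits)
  9 -> 1111111110 (10 bits)
Total length = 2 + 4 + 6 + 10 + 10 = 32 bits.

Unary([1, 3, 5, 9, 9]) = 10111011111011111111101111111110 (32 bits)
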